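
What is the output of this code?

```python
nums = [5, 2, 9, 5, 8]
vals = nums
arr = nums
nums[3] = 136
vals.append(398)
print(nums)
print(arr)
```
[5, 2, 9, 136, 8, 398]
[5, 2, 9, 136, 8, 398]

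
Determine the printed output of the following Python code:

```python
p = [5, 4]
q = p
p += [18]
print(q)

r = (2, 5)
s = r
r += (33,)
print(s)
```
[5, 4, 18]
(2, 5)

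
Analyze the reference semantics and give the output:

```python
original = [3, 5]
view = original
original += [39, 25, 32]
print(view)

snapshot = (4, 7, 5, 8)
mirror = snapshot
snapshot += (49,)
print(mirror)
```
[3, 5, 39, 25, 32]
(4, 7, 5, 8)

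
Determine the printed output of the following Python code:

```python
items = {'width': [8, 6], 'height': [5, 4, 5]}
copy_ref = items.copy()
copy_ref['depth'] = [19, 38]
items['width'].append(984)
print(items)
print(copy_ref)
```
{'width': [8, 6, 984], 'height': [5, 4, 5]}
{'width': [8, 6, 984], 'height': [5, 4, 5], 'depth': [19, 38]}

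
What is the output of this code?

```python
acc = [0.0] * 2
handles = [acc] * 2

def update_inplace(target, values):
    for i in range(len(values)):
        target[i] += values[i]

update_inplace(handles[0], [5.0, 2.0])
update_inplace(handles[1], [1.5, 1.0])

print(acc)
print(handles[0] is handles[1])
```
[6.5, 3.0]
True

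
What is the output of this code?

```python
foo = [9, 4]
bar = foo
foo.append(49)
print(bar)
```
[9, 4, 49]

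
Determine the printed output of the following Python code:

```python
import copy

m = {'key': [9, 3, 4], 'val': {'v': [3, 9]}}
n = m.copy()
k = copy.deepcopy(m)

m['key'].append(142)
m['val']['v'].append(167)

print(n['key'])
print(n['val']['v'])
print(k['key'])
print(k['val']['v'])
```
[9, 3, 4, 142]
[3, 9, 167]
[9, 3, 4]
[3, 9]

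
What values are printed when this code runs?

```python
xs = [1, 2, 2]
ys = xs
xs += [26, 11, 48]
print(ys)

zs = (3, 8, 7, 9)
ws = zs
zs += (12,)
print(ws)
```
[1, 2, 2, 26, 11, 48]
(3, 8, 7, 9)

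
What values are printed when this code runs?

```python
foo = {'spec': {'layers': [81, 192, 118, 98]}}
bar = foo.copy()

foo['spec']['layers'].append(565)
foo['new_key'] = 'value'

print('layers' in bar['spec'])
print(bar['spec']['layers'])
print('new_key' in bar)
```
True
[81, 192, 118, 98, 565]
False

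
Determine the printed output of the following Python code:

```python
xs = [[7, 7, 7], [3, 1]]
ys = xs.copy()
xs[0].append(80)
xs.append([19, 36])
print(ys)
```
[[7, 7, 7, 80], [3, 1]]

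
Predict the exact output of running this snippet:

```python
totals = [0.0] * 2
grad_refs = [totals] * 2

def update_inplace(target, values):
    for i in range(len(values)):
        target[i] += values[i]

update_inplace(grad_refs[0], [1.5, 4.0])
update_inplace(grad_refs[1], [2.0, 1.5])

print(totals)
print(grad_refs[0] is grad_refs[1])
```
[3.5, 5.5]
True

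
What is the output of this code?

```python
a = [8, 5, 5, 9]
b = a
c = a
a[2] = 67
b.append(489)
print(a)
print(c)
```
[8, 5, 67, 9, 489]
[8, 5, 67, 9, 489]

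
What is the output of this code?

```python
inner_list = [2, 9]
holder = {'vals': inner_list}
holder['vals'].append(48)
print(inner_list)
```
[2, 9, 48]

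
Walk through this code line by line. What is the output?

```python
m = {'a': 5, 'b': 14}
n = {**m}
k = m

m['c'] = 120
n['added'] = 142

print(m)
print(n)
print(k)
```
{'a': 5, 'b': 14, 'c': 120}
{'a': 5, 'b': 14, 'added': 142}
{'a': 5, 'b': 14, 'c': 120}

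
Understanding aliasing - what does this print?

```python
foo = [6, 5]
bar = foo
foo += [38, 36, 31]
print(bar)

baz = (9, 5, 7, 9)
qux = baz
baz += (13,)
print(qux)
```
[6, 5, 38, 36, 31]
(9, 5, 7, 9)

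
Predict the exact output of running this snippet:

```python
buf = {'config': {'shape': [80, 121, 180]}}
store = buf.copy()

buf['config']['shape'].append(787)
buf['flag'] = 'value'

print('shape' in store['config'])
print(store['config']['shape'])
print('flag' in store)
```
True
[80, 121, 180, 787]
False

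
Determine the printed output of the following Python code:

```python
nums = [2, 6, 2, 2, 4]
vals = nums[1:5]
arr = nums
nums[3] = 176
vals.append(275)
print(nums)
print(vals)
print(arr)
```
[2, 6, 2, 176, 4]
[6, 2, 2, 4, 275]
[2, 6, 2, 176, 4]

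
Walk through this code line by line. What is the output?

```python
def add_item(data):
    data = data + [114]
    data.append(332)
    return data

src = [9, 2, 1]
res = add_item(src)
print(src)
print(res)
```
[9, 2, 1]
[9, 2, 1, 114, 332]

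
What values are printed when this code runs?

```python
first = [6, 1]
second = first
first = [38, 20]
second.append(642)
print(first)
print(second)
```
[38, 20]
[6, 1, 642]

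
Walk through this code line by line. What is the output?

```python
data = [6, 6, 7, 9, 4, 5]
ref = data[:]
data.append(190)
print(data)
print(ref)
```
[6, 6, 7, 9, 4, 5, 190]
[6, 6, 7, 9, 4, 5]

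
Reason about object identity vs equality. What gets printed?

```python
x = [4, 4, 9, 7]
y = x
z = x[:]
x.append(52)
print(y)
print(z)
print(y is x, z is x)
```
[4, 4, 9, 7, 52]
[4, 4, 9, 7]
True False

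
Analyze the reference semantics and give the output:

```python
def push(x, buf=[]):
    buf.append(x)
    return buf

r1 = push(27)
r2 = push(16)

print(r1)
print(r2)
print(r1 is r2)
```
[27, 16]
[27, 16]
True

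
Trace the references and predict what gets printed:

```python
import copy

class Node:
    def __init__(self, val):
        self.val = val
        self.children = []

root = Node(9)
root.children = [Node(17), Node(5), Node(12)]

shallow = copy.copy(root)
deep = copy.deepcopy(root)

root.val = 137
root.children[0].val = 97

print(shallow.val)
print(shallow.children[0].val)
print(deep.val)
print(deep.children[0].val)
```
9
97
9
17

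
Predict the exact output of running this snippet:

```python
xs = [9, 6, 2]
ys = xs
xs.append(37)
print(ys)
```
[9, 6, 2, 37]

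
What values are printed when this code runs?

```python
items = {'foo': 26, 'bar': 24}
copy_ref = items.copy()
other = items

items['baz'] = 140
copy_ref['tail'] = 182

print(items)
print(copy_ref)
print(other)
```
{'foo': 26, 'bar': 24, 'baz': 140}
{'foo': 26, 'bar': 24, 'tail': 182}
{'foo': 26, 'bar': 24, 'baz': 140}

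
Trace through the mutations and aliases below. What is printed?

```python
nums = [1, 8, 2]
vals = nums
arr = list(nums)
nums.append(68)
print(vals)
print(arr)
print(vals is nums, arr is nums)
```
[1, 8, 2, 68]
[1, 8, 2]
True False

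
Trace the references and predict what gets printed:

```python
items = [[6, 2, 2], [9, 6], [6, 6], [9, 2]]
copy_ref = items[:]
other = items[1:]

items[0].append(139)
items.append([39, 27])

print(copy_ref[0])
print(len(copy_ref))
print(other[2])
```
[6, 2, 2, 139]
4
[9, 2]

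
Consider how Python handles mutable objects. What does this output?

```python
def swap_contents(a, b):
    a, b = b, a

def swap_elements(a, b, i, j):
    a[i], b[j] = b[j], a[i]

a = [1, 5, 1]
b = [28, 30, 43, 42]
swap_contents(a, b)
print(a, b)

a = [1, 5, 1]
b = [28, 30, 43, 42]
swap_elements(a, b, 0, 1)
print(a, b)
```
[1, 5, 1] [28, 30, 43, 42]
[30, 5, 1] [28, 1, 43, 42]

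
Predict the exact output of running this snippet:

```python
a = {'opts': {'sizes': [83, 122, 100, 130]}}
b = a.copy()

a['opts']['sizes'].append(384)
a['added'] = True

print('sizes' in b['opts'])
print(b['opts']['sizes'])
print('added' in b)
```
True
[83, 122, 100, 130, 384]
False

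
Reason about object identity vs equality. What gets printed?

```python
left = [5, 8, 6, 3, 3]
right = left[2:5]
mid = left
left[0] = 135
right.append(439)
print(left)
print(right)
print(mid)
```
[135, 8, 6, 3, 3]
[6, 3, 3, 439]
[135, 8, 6, 3, 3]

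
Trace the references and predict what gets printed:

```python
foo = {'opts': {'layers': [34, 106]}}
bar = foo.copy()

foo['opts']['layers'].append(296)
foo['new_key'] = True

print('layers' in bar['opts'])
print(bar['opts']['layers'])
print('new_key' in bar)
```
True
[34, 106, 296]
False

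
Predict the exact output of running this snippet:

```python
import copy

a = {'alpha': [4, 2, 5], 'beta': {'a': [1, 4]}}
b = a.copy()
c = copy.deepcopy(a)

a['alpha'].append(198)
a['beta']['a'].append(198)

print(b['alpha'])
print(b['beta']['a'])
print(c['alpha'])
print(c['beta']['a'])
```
[4, 2, 5, 198]
[1, 4, 198]
[4, 2, 5]
[1, 4]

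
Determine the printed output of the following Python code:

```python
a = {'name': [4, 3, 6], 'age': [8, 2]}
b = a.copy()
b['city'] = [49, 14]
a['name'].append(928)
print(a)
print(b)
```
{'name': [4, 3, 6, 928], 'age': [8, 2]}
{'name': [4, 3, 6, 928], 'age': [8, 2], 'city': [49, 14]}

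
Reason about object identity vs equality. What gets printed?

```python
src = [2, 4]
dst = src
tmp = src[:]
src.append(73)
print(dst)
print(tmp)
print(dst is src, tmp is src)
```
[2, 4, 73]
[2, 4]
True False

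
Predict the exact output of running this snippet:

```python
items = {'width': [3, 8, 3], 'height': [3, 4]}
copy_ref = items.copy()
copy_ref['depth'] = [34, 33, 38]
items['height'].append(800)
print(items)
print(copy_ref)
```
{'width': [3, 8, 3], 'height': [3, 4, 800]}
{'width': [3, 8, 3], 'height': [3, 4, 800], 'depth': [34, 33, 38]}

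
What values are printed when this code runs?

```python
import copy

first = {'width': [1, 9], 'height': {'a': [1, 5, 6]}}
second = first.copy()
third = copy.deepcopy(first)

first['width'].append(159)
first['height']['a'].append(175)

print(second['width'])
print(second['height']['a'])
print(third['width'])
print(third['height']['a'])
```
[1, 9, 159]
[1, 5, 6, 175]
[1, 9]
[1, 5, 6]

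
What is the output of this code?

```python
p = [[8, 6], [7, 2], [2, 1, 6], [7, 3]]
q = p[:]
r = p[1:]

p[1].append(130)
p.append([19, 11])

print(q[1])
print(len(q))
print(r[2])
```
[7, 2, 130]
4
[7, 3]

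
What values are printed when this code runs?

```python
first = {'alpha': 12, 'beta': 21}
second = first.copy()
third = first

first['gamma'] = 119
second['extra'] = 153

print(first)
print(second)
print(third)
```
{'alpha': 12, 'beta': 21, 'gamma': 119}
{'alpha': 12, 'beta': 21, 'extra': 153}
{'alpha': 12, 'beta': 21, 'gamma': 119}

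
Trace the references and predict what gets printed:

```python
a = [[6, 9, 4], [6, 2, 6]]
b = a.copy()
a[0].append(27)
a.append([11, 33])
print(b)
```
[[6, 9, 4, 27], [6, 2, 6]]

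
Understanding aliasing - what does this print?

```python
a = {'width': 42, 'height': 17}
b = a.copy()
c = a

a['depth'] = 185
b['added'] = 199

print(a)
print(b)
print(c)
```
{'width': 42, 'height': 17, 'depth': 185}
{'width': 42, 'height': 17, 'added': 199}
{'width': 42, 'height': 17, 'depth': 185}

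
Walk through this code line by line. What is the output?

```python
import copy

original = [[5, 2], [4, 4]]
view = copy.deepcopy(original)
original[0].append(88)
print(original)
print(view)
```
[[5, 2, 88], [4, 4]]
[[5, 2], [4, 4]]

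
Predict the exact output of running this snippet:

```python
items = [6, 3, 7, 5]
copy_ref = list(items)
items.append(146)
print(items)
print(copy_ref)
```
[6, 3, 7, 5, 146]
[6, 3, 7, 5]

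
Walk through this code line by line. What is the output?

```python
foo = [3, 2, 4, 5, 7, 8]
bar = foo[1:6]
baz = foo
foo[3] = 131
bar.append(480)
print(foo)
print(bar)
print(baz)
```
[3, 2, 4, 131, 7, 8]
[2, 4, 5, 7, 8, 480]
[3, 2, 4, 131, 7, 8]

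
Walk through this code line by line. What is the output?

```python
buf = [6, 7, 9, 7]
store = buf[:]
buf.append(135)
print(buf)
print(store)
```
[6, 7, 9, 7, 135]
[6, 7, 9, 7]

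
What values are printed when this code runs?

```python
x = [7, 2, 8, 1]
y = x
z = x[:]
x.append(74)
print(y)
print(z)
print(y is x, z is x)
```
[7, 2, 8, 1, 74]
[7, 2, 8, 1]
True False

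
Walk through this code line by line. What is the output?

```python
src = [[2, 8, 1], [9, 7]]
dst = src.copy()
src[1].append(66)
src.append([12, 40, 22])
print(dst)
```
[[2, 8, 1], [9, 7, 66]]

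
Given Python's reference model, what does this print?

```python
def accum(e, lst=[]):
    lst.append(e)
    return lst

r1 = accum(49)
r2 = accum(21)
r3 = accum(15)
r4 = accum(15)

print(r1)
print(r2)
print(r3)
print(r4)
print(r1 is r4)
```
[49, 21, 15, 15]
[49, 21, 15, 15]
[49, 21, 15, 15]
[49, 21, 15, 15]
True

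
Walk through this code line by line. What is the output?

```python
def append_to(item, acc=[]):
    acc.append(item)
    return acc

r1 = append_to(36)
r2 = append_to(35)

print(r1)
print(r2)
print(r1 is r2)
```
[36, 35]
[36, 35]
True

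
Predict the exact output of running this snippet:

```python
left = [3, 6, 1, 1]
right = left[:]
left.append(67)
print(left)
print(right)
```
[3, 6, 1, 1, 67]
[3, 6, 1, 1]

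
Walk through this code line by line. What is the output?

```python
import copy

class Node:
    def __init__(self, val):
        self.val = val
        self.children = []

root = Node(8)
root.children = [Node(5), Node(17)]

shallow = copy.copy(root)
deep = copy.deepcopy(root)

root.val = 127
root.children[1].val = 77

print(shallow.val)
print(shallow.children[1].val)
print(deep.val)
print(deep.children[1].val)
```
8
77
8
17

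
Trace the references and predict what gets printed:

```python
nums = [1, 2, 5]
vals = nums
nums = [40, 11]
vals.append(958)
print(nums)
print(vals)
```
[40, 11]
[1, 2, 5, 958]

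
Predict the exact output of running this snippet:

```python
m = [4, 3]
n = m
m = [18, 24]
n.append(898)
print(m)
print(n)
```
[18, 24]
[4, 3, 898]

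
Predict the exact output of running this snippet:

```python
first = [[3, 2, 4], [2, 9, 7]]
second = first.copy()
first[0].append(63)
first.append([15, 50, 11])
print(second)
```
[[3, 2, 4, 63], [2, 9, 7]]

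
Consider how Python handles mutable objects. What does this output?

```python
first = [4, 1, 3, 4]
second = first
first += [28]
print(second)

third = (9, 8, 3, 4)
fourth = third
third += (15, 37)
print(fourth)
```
[4, 1, 3, 4, 28]
(9, 8, 3, 4)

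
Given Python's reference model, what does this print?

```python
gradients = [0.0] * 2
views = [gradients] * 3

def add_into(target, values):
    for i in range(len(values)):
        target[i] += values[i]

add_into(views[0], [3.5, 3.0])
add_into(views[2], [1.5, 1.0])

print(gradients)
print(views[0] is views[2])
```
[5.0, 4.0]
True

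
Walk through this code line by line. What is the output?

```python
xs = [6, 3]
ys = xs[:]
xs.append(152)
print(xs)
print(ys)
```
[6, 3, 152]
[6, 3]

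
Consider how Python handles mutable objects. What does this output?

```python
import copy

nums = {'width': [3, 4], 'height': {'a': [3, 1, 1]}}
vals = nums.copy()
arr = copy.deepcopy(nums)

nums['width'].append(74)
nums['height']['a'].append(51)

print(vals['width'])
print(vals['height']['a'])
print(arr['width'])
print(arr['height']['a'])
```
[3, 4, 74]
[3, 1, 1, 51]
[3, 4]
[3, 1, 1]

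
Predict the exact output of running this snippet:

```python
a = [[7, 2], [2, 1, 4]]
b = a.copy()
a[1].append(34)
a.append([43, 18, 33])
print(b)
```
[[7, 2], [2, 1, 4, 34]]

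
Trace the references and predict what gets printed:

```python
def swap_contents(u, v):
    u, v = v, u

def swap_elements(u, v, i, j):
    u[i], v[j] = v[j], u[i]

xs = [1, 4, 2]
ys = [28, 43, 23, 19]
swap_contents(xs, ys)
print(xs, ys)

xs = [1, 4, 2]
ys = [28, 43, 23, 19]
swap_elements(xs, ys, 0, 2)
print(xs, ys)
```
[1, 4, 2] [28, 43, 23, 19]
[23, 4, 2] [28, 43, 1, 19]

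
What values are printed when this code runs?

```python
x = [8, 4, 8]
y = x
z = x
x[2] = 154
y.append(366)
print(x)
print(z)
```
[8, 4, 154, 366]
[8, 4, 154, 366]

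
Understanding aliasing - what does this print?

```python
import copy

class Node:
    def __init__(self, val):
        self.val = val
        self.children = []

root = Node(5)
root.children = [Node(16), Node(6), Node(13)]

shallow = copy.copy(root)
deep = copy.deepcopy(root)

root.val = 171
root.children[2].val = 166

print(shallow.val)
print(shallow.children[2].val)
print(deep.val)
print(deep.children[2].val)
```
5
166
5
13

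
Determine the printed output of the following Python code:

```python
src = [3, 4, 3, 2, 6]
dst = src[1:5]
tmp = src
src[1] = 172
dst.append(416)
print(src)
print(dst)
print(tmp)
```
[3, 172, 3, 2, 6]
[4, 3, 2, 6, 416]
[3, 172, 3, 2, 6]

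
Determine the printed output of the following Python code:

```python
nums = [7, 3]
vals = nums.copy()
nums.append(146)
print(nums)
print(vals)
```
[7, 3, 146]
[7, 3]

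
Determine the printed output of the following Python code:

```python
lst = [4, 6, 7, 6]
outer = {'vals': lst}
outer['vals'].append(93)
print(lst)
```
[4, 6, 7, 6, 93]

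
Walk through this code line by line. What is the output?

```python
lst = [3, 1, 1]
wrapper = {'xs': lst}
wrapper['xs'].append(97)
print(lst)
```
[3, 1, 1, 97]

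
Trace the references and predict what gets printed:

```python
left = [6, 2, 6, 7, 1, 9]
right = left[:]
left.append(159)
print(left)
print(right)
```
[6, 2, 6, 7, 1, 9, 159]
[6, 2, 6, 7, 1, 9]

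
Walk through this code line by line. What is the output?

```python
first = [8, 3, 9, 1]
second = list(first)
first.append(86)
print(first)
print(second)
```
[8, 3, 9, 1, 86]
[8, 3, 9, 1]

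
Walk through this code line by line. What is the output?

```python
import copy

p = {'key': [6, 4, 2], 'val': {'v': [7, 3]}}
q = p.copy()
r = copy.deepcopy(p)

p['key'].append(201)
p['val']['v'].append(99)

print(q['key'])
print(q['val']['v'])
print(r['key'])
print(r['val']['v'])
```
[6, 4, 2, 201]
[7, 3, 99]
[6, 4, 2]
[7, 3]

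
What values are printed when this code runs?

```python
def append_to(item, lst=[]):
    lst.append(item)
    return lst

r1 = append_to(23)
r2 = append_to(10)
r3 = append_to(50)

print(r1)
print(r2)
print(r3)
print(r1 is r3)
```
[23, 10, 50]
[23, 10, 50]
[23, 10, 50]
True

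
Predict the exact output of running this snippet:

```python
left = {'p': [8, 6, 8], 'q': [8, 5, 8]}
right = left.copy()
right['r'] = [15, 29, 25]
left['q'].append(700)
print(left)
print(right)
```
{'p': [8, 6, 8], 'q': [8, 5, 8, 700]}
{'p': [8, 6, 8], 'q': [8, 5, 8, 700], 'r': [15, 29, 25]}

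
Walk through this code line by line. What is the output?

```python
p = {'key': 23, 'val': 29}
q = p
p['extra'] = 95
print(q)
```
{'key': 23, 'val': 29, 'extra': 95}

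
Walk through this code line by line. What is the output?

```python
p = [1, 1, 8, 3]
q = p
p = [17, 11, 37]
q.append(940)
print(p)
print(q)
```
[17, 11, 37]
[1, 1, 8, 3, 940]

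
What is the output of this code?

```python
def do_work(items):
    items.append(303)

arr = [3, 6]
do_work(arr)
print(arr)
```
[3, 6, 303]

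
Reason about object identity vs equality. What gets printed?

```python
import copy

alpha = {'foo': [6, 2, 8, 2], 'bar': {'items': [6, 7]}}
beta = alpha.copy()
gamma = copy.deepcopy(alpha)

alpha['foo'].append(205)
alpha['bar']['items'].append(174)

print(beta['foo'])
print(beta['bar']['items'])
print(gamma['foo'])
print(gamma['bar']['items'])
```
[6, 2, 8, 2, 205]
[6, 7, 174]
[6, 2, 8, 2]
[6, 7]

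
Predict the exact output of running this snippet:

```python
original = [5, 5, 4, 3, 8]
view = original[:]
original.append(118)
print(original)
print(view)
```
[5, 5, 4, 3, 8, 118]
[5, 5, 4, 3, 8]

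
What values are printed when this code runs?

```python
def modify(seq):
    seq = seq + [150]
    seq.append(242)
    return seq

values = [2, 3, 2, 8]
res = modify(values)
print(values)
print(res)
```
[2, 3, 2, 8]
[2, 3, 2, 8, 150, 242]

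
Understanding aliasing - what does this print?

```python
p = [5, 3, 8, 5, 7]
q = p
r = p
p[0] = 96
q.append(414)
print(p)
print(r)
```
[96, 3, 8, 5, 7, 414]
[96, 3, 8, 5, 7, 414]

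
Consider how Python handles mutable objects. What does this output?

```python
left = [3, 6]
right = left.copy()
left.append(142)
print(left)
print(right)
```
[3, 6, 142]
[3, 6]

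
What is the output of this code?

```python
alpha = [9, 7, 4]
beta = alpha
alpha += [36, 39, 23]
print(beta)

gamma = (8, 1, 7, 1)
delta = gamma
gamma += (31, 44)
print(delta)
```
[9, 7, 4, 36, 39, 23]
(8, 1, 7, 1)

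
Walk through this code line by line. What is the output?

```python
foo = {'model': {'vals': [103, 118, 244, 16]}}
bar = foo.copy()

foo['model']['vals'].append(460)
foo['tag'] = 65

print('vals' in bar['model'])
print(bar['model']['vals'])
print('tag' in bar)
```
True
[103, 118, 244, 16, 460]
False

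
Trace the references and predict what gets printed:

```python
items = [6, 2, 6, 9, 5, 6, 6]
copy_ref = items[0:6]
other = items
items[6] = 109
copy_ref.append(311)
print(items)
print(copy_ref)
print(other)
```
[6, 2, 6, 9, 5, 6, 109]
[6, 2, 6, 9, 5, 6, 311]
[6, 2, 6, 9, 5, 6, 109]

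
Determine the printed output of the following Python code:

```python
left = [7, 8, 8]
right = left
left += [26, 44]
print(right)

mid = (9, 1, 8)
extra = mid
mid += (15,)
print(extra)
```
[7, 8, 8, 26, 44]
(9, 1, 8)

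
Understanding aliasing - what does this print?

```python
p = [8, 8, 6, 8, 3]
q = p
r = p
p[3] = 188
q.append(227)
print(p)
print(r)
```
[8, 8, 6, 188, 3, 227]
[8, 8, 6, 188, 3, 227]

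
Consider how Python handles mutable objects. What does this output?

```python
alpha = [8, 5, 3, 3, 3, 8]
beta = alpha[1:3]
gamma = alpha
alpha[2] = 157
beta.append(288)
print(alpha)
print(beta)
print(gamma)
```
[8, 5, 157, 3, 3, 8]
[5, 3, 288]
[8, 5, 157, 3, 3, 8]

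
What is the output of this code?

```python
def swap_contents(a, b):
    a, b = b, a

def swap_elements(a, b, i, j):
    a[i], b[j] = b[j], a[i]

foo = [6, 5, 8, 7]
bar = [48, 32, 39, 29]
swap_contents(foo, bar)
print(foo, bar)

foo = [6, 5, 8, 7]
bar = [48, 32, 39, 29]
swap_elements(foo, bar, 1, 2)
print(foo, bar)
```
[6, 5, 8, 7] [48, 32, 39, 29]
[6, 39, 8, 7] [48, 32, 5, 29]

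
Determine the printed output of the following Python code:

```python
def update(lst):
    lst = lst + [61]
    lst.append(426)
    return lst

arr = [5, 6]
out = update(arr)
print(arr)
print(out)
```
[5, 6]
[5, 6, 61, 426]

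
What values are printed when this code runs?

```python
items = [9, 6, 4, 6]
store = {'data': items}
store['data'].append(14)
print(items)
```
[9, 6, 4, 6, 14]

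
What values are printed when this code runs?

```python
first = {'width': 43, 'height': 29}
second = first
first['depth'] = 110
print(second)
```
{'width': 43, 'height': 29, 'depth': 110}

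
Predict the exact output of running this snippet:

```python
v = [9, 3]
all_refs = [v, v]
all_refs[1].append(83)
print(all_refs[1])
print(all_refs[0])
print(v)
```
[9, 3, 83]
[9, 3, 83]
[9, 3, 83]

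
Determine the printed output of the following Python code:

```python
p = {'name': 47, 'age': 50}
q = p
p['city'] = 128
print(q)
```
{'name': 47, 'age': 50, 'city': 128}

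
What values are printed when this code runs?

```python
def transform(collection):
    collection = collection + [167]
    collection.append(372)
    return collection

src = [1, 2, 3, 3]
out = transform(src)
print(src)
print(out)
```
[1, 2, 3, 3]
[1, 2, 3, 3, 167, 372]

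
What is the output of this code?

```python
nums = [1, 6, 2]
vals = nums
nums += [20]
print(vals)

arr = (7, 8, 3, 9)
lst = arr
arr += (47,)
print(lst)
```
[1, 6, 2, 20]
(7, 8, 3, 9)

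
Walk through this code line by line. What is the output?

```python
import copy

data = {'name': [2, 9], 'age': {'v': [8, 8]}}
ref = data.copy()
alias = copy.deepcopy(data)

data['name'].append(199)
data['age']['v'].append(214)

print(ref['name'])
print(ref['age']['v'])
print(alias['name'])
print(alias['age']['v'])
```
[2, 9, 199]
[8, 8, 214]
[2, 9]
[8, 8]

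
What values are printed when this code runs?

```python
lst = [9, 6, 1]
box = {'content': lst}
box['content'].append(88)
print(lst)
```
[9, 6, 1, 88]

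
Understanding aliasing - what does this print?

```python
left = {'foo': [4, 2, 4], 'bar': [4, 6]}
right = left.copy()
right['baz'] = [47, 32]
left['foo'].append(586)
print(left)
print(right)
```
{'foo': [4, 2, 4, 586], 'bar': [4, 6]}
{'foo': [4, 2, 4, 586], 'bar': [4, 6], 'baz': [47, 32]}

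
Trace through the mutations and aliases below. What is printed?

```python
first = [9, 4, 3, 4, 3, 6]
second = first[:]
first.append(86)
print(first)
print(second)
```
[9, 4, 3, 4, 3, 6, 86]
[9, 4, 3, 4, 3, 6]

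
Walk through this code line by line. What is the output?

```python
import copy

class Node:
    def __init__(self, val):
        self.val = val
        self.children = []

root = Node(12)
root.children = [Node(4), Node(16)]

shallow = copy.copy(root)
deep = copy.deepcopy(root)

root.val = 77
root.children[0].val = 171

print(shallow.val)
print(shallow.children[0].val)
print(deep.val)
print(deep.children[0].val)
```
12
171
12
4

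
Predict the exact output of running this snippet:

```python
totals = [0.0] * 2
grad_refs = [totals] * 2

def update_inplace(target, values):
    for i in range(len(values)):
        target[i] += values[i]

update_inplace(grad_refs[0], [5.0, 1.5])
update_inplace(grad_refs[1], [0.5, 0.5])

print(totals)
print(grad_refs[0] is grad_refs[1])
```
[5.5, 2.0]
True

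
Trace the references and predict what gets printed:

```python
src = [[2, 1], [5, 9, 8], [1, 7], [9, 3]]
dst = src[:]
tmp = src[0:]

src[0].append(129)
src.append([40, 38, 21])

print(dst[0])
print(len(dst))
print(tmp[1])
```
[2, 1, 129]
4
[5, 9, 8]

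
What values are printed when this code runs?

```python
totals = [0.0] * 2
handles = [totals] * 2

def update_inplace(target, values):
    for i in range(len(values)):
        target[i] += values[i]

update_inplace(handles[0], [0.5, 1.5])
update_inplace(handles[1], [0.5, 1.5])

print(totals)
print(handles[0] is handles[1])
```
[1.0, 3.0]
True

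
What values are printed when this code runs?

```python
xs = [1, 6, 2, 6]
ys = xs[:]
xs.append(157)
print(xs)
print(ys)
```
[1, 6, 2, 6, 157]
[1, 6, 2, 6]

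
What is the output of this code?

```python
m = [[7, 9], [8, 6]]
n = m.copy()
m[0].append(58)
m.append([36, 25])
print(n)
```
[[7, 9, 58], [8, 6]]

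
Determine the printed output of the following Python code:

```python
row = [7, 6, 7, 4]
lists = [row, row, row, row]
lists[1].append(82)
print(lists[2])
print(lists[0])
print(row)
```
[7, 6, 7, 4, 82]
[7, 6, 7, 4, 82]
[7, 6, 7, 4, 82]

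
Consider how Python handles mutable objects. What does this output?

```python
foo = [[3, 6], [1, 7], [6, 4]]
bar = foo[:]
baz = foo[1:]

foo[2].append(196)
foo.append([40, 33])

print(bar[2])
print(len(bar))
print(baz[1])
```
[6, 4, 196]
3
[6, 4, 196]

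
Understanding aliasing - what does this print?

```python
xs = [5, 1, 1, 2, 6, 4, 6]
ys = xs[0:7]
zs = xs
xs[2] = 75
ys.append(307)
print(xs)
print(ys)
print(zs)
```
[5, 1, 75, 2, 6, 4, 6]
[5, 1, 1, 2, 6, 4, 6, 307]
[5, 1, 75, 2, 6, 4, 6]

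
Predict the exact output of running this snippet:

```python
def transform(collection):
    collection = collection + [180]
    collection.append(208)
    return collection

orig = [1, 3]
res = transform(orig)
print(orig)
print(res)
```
[1, 3]
[1, 3, 180, 208]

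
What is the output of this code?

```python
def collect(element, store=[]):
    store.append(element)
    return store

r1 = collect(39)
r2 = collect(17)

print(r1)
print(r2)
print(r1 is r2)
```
[39, 17]
[39, 17]
True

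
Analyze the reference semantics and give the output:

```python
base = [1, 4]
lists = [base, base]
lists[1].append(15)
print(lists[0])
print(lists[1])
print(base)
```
[1, 4, 15]
[1, 4, 15]
[1, 4, 15]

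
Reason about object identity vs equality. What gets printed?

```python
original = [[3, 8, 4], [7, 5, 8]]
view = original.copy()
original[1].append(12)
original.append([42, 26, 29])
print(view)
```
[[3, 8, 4], [7, 5, 8, 12]]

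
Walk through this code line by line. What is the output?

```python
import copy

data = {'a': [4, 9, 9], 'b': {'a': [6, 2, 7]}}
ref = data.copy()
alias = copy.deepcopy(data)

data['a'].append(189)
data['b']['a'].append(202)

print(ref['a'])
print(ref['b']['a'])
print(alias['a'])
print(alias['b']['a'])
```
[4, 9, 9, 189]
[6, 2, 7, 202]
[4, 9, 9]
[6, 2, 7]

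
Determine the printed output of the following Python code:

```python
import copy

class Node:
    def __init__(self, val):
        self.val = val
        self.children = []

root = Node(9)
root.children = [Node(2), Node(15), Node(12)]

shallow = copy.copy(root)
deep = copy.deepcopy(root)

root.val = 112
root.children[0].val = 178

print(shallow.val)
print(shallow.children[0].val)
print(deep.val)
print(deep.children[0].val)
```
9
178
9
2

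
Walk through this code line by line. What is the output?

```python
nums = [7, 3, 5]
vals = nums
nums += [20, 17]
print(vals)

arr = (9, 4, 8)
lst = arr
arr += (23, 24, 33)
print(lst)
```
[7, 3, 5, 20, 17]
(9, 4, 8)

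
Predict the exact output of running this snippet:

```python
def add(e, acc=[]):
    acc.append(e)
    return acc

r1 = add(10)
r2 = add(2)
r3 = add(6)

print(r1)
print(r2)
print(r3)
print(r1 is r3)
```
[10, 2, 6]
[10, 2, 6]
[10, 2, 6]
True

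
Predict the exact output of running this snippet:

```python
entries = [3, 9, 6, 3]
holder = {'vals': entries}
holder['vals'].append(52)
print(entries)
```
[3, 9, 6, 3, 52]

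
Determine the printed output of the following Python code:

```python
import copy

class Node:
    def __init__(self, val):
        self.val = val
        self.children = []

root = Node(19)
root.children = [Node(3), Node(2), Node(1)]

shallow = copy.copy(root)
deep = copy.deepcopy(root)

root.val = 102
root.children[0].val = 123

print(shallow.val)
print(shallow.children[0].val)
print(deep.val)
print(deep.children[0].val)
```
19
123
19
3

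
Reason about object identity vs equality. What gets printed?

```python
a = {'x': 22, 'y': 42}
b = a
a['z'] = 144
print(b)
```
{'x': 22, 'y': 42, 'z': 144}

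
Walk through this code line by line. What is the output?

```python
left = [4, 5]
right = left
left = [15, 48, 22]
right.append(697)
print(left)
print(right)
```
[15, 48, 22]
[4, 5, 697]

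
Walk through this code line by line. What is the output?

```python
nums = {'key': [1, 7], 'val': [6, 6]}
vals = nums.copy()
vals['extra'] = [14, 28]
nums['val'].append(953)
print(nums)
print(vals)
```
{'key': [1, 7], 'val': [6, 6, 953]}
{'key': [1, 7], 'val': [6, 6, 953], 'extra': [14, 28]}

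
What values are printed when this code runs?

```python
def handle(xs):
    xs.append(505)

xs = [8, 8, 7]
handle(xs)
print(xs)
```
[8, 8, 7, 505]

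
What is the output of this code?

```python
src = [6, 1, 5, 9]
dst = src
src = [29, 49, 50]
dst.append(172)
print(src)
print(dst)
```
[29, 49, 50]
[6, 1, 5, 9, 172]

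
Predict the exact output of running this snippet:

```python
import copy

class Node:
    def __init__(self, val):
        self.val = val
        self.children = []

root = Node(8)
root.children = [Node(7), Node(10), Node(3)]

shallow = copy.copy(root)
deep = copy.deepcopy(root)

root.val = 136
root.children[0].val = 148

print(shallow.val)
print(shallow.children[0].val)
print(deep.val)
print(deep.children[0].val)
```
8
148
8
7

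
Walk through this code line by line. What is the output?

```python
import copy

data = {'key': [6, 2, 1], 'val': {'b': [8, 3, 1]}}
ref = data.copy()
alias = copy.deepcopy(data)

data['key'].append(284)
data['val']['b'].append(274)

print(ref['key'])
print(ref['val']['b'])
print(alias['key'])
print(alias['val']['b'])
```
[6, 2, 1, 284]
[8, 3, 1, 274]
[6, 2, 1]
[8, 3, 1]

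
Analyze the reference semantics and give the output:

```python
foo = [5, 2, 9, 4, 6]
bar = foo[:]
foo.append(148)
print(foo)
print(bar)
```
[5, 2, 9, 4, 6, 148]
[5, 2, 9, 4, 6]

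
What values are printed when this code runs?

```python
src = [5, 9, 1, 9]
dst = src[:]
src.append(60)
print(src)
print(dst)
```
[5, 9, 1, 9, 60]
[5, 9, 1, 9]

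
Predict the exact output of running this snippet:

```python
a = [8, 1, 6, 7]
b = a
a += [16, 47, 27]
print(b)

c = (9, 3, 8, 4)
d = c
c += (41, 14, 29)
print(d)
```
[8, 1, 6, 7, 16, 47, 27]
(9, 3, 8, 4)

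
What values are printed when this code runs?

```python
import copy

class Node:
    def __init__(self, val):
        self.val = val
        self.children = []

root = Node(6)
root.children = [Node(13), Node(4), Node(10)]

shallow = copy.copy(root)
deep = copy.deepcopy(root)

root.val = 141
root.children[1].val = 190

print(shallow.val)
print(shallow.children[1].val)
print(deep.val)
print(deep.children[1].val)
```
6
190
6
4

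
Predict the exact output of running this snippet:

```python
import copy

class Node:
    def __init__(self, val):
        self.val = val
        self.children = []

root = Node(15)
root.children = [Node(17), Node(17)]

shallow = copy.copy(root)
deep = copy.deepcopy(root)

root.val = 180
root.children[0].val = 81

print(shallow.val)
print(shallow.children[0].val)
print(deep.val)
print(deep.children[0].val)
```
15
81
15
17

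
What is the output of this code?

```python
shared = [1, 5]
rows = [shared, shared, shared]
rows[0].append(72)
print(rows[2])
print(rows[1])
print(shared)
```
[1, 5, 72]
[1, 5, 72]
[1, 5, 72]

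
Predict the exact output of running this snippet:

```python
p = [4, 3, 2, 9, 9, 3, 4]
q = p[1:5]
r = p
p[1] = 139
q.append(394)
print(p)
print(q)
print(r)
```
[4, 139, 2, 9, 9, 3, 4]
[3, 2, 9, 9, 394]
[4, 139, 2, 9, 9, 3, 4]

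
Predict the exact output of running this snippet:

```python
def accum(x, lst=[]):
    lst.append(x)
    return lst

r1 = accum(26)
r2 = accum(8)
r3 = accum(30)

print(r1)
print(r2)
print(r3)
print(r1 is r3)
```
[26, 8, 30]
[26, 8, 30]
[26, 8, 30]
True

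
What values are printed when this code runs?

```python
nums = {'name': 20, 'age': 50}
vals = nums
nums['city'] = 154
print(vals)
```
{'name': 20, 'age': 50, 'city': 154}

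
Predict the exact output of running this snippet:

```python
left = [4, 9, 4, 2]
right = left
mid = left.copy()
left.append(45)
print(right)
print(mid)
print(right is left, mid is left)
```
[4, 9, 4, 2, 45]
[4, 9, 4, 2]
True False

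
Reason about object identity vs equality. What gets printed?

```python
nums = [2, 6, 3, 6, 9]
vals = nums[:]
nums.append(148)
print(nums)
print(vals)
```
[2, 6, 3, 6, 9, 148]
[2, 6, 3, 6, 9]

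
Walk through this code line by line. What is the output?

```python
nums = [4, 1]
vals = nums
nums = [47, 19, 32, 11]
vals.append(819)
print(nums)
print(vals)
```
[47, 19, 32, 11]
[4, 1, 819]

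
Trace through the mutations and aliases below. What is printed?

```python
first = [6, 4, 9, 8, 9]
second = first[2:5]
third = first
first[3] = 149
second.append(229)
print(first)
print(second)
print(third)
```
[6, 4, 9, 149, 9]
[9, 8, 9, 229]
[6, 4, 9, 149, 9]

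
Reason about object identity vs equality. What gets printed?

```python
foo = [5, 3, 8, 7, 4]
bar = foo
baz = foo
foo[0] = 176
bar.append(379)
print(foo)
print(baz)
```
[176, 3, 8, 7, 4, 379]
[176, 3, 8, 7, 4, 379]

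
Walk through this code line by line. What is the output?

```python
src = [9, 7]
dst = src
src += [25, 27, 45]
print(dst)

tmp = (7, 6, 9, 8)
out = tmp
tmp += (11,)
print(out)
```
[9, 7, 25, 27, 45]
(7, 6, 9, 8)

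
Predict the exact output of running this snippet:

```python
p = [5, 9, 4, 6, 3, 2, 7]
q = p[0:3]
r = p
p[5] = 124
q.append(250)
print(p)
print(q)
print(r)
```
[5, 9, 4, 6, 3, 124, 7]
[5, 9, 4, 250]
[5, 9, 4, 6, 3, 124, 7]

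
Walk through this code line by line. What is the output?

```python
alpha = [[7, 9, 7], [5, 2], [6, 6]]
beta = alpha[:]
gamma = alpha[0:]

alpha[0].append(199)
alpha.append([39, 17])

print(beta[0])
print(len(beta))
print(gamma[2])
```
[7, 9, 7, 199]
3
[6, 6]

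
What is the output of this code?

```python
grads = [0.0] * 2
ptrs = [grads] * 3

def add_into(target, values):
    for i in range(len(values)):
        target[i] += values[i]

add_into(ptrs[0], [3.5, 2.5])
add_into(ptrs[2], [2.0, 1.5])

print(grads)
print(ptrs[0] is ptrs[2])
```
[5.5, 4.0]
True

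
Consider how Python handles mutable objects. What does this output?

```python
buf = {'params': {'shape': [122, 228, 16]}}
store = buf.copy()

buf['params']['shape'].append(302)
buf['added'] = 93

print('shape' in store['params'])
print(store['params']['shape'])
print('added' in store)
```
True
[122, 228, 16, 302]
False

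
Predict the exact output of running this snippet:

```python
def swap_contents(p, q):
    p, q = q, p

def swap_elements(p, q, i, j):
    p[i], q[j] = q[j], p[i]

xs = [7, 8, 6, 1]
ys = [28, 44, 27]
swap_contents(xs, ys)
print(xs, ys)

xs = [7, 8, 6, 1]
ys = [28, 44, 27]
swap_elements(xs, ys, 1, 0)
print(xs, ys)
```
[7, 8, 6, 1] [28, 44, 27]
[7, 28, 6, 1] [8, 44, 27]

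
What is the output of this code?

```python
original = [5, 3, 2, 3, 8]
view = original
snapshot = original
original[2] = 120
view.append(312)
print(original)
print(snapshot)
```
[5, 3, 120, 3, 8, 312]
[5, 3, 120, 3, 8, 312]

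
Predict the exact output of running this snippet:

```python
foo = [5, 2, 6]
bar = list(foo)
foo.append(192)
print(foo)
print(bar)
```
[5, 2, 6, 192]
[5, 2, 6]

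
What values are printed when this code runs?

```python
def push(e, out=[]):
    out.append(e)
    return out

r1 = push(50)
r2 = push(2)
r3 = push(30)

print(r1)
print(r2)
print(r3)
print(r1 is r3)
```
[50, 2, 30]
[50, 2, 30]
[50, 2, 30]
True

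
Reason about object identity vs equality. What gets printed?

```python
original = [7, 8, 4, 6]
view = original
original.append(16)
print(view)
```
[7, 8, 4, 6, 16]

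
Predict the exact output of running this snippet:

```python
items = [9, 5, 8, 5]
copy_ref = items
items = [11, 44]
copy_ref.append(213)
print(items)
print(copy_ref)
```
[11, 44]
[9, 5, 8, 5, 213]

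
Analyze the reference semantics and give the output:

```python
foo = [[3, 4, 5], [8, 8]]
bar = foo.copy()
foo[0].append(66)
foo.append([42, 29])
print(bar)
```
[[3, 4, 5, 66], [8, 8]]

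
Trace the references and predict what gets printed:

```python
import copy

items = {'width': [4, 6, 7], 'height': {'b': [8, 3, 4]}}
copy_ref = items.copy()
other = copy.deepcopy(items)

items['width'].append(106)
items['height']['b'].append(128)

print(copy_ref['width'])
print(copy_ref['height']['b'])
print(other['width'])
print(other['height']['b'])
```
[4, 6, 7, 106]
[8, 3, 4, 128]
[4, 6, 7]
[8, 3, 4]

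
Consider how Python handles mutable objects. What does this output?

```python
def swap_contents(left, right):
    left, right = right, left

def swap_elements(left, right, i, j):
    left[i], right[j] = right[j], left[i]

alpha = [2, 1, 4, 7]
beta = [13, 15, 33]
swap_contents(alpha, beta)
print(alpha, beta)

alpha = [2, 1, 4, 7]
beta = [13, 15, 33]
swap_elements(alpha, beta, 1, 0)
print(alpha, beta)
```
[2, 1, 4, 7] [13, 15, 33]
[2, 13, 4, 7] [1, 15, 33]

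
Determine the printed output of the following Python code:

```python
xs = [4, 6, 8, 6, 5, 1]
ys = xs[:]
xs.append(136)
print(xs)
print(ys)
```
[4, 6, 8, 6, 5, 1, 136]
[4, 6, 8, 6, 5, 1]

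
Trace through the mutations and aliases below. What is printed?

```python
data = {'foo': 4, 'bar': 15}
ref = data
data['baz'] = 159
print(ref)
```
{'foo': 4, 'bar': 15, 'baz': 159}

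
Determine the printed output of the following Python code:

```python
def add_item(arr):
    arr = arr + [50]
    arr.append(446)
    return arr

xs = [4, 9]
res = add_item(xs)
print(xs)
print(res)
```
[4, 9]
[4, 9, 50, 446]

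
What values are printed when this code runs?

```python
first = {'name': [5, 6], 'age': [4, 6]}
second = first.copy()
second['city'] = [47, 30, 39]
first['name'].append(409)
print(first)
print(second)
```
{'name': [5, 6, 409], 'age': [4, 6]}
{'name': [5, 6, 409], 'age': [4, 6], 'city': [47, 30, 39]}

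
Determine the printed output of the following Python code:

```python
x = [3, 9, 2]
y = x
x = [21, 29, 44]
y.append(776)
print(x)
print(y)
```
[21, 29, 44]
[3, 9, 2, 776]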